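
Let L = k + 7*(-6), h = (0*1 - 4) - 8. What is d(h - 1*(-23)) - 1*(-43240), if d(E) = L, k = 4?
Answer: 43202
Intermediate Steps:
h = -12 (h = (0 - 4) - 8 = -4 - 8 = -12)
L = -38 (L = 4 + 7*(-6) = 4 - 42 = -38)
d(E) = -38
d(h - 1*(-23)) - 1*(-43240) = -38 - 1*(-43240) = -38 + 43240 = 43202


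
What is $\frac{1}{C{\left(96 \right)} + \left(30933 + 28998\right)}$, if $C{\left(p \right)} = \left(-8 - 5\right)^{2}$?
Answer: $\frac{1}{60100} \approx 1.6639 \cdot 10^{-5}$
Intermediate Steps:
$C{\left(p \right)} = 169$ ($C{\left(p \right)} = \left(-13\right)^{2} = 169$)
$\frac{1}{C{\left(96 \right)} + \left(30933 + 28998\right)} = \frac{1}{169 + \left(30933 + 28998\right)} = \frac{1}{169 + 59931} = \frac{1}{60100}$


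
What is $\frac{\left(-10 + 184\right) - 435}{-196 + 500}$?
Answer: $- \frac{261}{304} \approx -0.85855$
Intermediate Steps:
$\frac{\left(-10 + 184\right) - 435}{-196 + 500} = \frac{174 - 435}{304} = \left(-261\right) \frac{1}{304} = - \frac{261}{304}$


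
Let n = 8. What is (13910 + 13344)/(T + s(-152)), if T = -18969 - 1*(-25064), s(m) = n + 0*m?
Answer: 27254/6103 ≈ 4.4657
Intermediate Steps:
s(m) = 8 (s(m) = 8 + 0*m = 8 + 0 = 8)
T = 6095 (T = -18969 + 25064 = 6095)
(13910 + 13344)/(T + s(-152)) = (13910 + 13344)/(6095 + 8) = 27254/6103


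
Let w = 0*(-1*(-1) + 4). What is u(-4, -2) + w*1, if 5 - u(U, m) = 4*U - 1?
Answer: 22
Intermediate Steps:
u(U, m) = 6 - 4*U (u(U, m) = 5 - (4*U - 1) = 5 - (-1 + 4*U) = 5 + (1 - 4*U) = 6 - 4*U)
w = 0 (w = 0*(1 + 4) = 0*5 = 0)
u(-4, -2) + w*1 = (6 - 4*(-4)) + 0*1 = (6 + 16) + 0 = 22 + 0 = 22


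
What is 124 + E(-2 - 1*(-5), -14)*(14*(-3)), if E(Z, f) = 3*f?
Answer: 1888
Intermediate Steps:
124 + E(-2 - 1*(-5), -14)*(14*(-3)) = 124 + (3*(-14))*(14*(-3)) = 124 - 42*(-42) = 124 + 1764 = 1888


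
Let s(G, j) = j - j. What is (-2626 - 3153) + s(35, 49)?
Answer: -5779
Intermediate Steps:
s(G, j) = 0
(-2626 - 3153) + s(35, 49) = (-2626 - 3153) + 0 = -5779 + 0 = -5779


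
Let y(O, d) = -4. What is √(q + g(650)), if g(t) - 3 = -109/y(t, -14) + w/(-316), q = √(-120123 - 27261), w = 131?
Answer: √(186203 + 37446*I*√4094)/79 ≈ 14.403 + 13.327*I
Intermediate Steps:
q = 6*I*√4094 (q = √(-147384) = 6*I*√4094 ≈ 383.91*I)
g(t) = 2357/79 (g(t) = 3 + (-109/(-4) + 131/(-316)) = 3 + (-109*(-¼) + 131*(-1/316)) = 3 + (109/4 - 131/316) = 3 + 2120/79 = 2357/79)
√(q + g(650)) = √(6*I*√4094 + 2357/79) = √(2357/79 + 6*I*√4094)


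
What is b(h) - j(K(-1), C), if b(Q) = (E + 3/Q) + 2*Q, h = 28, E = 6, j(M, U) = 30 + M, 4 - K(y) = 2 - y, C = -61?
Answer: 871/28 ≈ 31.107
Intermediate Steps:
K(y) = 2 + y (K(y) = 4 - (2 - y) = 4 + (-2 + y) = 2 + y)
b(Q) = 6 + 2*Q + 3/Q (b(Q) = (6 + 3/Q) + 2*Q = 6 + 2*Q + 3/Q)
b(h) - j(K(-1), C) = (6 + 2*28 + 3/28) - (30 + (2 - 1)) = (6 + 56 + 3*(1/28)) - (30 + 1) = (6 + 56 + 3/28) - 1*31 = 1739/28 - 31 = 871/28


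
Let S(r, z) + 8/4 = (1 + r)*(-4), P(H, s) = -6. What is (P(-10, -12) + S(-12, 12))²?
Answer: 1296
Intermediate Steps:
S(r, z) = -6 - 4*r (S(r, z) = -2 + (1 + r)*(-4) = -2 + (-4 - 4*r) = -6 - 4*r)
(P(-10, -12) + S(-12, 12))² = (-6 + (-6 - 4*(-12)))² = (-6 + (-6 + 48))² = (-6 + 42)² = 36² = 1296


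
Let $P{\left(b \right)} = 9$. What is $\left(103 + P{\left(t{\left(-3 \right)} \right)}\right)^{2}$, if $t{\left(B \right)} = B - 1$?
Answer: $12544$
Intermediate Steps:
$t{\left(B \right)} = -1 + B$
$\left(103 + P{\left(t{\left(-3 \right)} \right)}\right)^{2} = \left(103 + 9\right)^{2} = 112^{2} = 12544$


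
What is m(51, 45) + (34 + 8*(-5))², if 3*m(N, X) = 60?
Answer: 56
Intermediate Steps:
m(N, X) = 20 (m(N, X) = (⅓)*60 = 20)
m(51, 45) + (34 + 8*(-5))² = 20 + (34 + 8*(-5))² = 20 + (34 - 40)² = 20 + (-6)² = 20 + 36 = 56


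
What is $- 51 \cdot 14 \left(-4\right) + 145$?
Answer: $3001$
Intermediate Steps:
$- 51 \cdot 14 \left(-4\right) + 145 = \left(-51\right) \left(-56\right) + 145 = 2856 + 145 = 3001$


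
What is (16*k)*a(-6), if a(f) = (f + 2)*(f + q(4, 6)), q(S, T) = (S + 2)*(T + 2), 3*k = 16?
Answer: -14336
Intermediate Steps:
k = 16/3 (k = (⅓)*16 = 16/3 ≈ 5.3333)
q(S, T) = (2 + S)*(2 + T)
a(f) = (2 + f)*(48 + f) (a(f) = (f + 2)*(f + (4 + 2*4 + 2*6 + 4*6)) = (2 + f)*(f + (4 + 8 + 12 + 24)) = (2 + f)*(f + 48) = (2 + f)*(48 + f))
(16*k)*a(-6) = (16*(16/3))*(96 + (-6)² + 50*(-6)) = 256*(96 + 36 - 300)/3 = (256/3)*(-168) = -14336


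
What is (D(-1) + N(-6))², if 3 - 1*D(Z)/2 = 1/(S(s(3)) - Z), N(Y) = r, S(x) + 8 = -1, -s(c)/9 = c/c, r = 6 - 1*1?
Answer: 2025/16 ≈ 126.56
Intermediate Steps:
r = 5 (r = 6 - 1 = 5)
s(c) = -9 (s(c) = -9*c/c = -9*1 = -9)
S(x) = -9 (S(x) = -8 - 1 = -9)
N(Y) = 5
D(Z) = 6 - 2/(-9 - Z)
(D(-1) + N(-6))² = (2*(28 + 3*(-1))/(9 - 1) + 5)² = (2*(28 - 3)/8 + 5)² = (2*(⅛)*25 + 5)² = (25/4 + 5)² = (45/4)² = 2025/16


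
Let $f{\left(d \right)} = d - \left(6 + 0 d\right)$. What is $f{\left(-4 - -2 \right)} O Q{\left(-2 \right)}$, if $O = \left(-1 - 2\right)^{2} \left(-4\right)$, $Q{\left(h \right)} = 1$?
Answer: $288$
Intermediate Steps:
$O = -36$ ($O = \left(-3\right)^{2} \left(-4\right) = 9 \left(-4\right) = -36$)
$f{\left(d \right)} = -6 + d$ ($f{\left(d \right)} = d + \left(0 - 6\right) = d - 6 = -6 + d$)
$f{\left(-4 - -2 \right)} O Q{\left(-2 \right)} = \left(-6 - 2\right) \left(-36\right) 1 = \left(-8\right) \left(-36\right) 1 = 288 \cdot 1 = 288$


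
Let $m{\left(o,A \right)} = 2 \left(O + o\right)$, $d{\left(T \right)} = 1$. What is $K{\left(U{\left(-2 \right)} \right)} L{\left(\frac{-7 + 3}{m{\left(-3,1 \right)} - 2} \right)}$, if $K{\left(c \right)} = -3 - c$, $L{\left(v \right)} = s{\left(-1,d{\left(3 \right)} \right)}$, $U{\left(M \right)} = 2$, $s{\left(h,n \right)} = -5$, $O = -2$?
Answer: $25$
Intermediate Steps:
$m{\left(o,A \right)} = -4 + 2 o$ ($m{\left(o,A \right)} = 2 \left(-2 + o\right) = -4 + 2 o$)
$L{\left(v \right)} = -5$
$K{\left(U{\left(-2 \right)} \right)} L{\left(\frac{-7 + 3}{m{\left(-3,1 \right)} - 2} \right)} = \left(-3 - 2\right) \left(-5\right) = \left(-5\right) \left(-5\right) = 25$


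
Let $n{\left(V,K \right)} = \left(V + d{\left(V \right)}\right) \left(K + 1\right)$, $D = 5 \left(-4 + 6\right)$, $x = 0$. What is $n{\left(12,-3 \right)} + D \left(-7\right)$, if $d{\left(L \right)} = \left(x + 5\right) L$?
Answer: $-214$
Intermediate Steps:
$d{\left(L \right)} = 5 L$ ($d{\left(L \right)} = \left(0 + 5\right) L = 5 L$)
$D = 10$ ($D = 5 \cdot 2 = 10$)
$n{\left(V,K \right)} = 6 V \left(1 + K\right)$ ($n{\left(V,K \right)} = \left(V + 5 V\right) \left(K + 1\right) = 6 V \left(1 + K\right)$)
$n{\left(12,-3 \right)} + D \left(-7\right) = 6 \cdot 12 \left(1 - 3\right) + 10 \left(-7\right) = 6 \cdot 12 \left(-2\right) - 70 = -144 - 70 = -214$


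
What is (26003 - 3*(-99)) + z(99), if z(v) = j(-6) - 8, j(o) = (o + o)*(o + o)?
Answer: 26436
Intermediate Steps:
j(o) = 4*o² (j(o) = (2*o)*(2*o) = 4*o²)
z(v) = 136 (z(v) = 4*(-6)² - 8 = 4*36 - 8 = 144 - 8 = 136)
(26003 - 3*(-99)) + z(99) = (26003 - 3*(-99)) + 136 = (26003 + 297) + 136 = 26300 + 136 = 26436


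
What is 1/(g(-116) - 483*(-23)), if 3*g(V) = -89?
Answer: 3/33238 ≈ 9.0258e-5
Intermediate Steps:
g(V) = -89/3 (g(V) = (⅓)*(-89) = -89/3)
1/(g(-116) - 483*(-23)) = 1/(-89/3 - 483*(-23)) = 1/(-89/3 + 11109) = 1/(33238/3) = 3/33238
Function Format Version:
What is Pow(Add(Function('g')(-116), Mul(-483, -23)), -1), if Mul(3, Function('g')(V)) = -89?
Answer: Rational(3, 33238) ≈ 9.0258e-5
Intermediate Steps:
Function('g')(V) = Rational(-89, 3) (Function('g')(V) = Mul(Rational(1, 3), -89) = Rational(-89, 3))
Pow(Add(Function('g')(-116), Mul(-483, -23)), -1) = Pow(Add(Rational(-89, 3), Mul(-483, -23)), -1) = Pow(Add(Rational(-89, 3), 11109), -1) = Pow(Rational(33238, 3), -1) = Rational(3, 33238)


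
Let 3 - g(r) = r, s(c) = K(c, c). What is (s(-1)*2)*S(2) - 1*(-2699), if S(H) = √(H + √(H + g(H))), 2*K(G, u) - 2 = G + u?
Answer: 2699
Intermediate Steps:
K(G, u) = 1 + G/2 + u/2 (K(G, u) = 1 + (G + u)/2 = 1 + (G/2 + u/2) = 1 + G/2 + u/2)
s(c) = 1 + c (s(c) = 1 + c/2 + c/2 = 1 + c)
g(r) = 3 - r
S(H) = √(H + √3) (S(H) = √(H + √(H + (3 - H))) = √(H + √3))
(s(-1)*2)*S(2) - 1*(-2699) = ((1 - 1)*2)*√(2 + √3) - 1*(-2699) = (0*2)*√(2 + √3) + 2699 = 0*√(2 + √3) + 2699 = 0 + 2699 = 2699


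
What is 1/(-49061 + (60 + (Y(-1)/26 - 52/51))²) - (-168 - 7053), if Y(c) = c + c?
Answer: 144712868156331/20040557900 ≈ 7221.0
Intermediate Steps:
Y(c) = 2*c
1/(-49061 + (60 + (Y(-1)/26 - 52/51))²) - (-168 - 7053) = 1/(-49061 + (60 + ((2*(-1))/26 - 52/51))²) - (-168 - 7053) = 1/(-49061 + (60 + (-2*1/26 - 52*1/51))²) - 1*(-7221) = 1/(-49061 + (60 + (-1/13 - 52/51))²) + 7221 = 1/(-49061 + (60 - 727/663)²) + 7221 = 1/(-49061 + (39053/663)²) + 7221 = 1/(-49061 + 1525136809/439569) + 7221 = 1/(-20040557900/439569) + 7221 = -439569/20040557900 + 7221 = 144712868156331/20040557900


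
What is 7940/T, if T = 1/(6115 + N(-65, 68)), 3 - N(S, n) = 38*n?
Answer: 28059960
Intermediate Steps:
N(S, n) = 3 - 38*n
T = 1/3534 (T = 1/(6115 + (3 - 38*68)) = 1/(6115 + (3 - 2584)) = 1/(6115 - 2581) = 1/3534 ≈ 0.00028297)
7940/T = 7940/(1/3534) = 7940*3534 = 28059960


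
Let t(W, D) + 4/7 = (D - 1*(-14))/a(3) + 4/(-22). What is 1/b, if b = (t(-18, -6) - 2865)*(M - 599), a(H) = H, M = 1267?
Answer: -231/441797164 ≈ -5.2286e-7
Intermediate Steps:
t(W, D) = 904/231 + D/3 (t(W, D) = -4/7 + ((D - 1*(-14))/3 + 4/(-22)) = -4/7 + ((D + 14)*(1/3) + 4*(-1/22)) = -4/7 + ((14 + D)*(1/3) - 2/11) = -4/7 + ((14/3 + D/3) - 2/11) = -4/7 + (148/33 + D/3) = 904/231 + D/3)
b = -441797164/231 (b = ((904/231 + (1/3)*(-6)) - 2865)*(1267 - 599) = ((904/231 - 2) - 2865)*668 = (442/231 - 2865)*668 = -661373/231*668 = -441797164/231 ≈ -1.9125e+6)
1/b = 1/(-441797164/231) = -231/441797164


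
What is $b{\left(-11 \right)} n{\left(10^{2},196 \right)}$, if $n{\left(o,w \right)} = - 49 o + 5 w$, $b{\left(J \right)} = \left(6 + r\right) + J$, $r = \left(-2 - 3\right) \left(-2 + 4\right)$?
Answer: $58800$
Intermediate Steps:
$r = -10$ ($r = \left(-5\right) 2 = -10$)
$b{\left(J \right)} = -4 + J$ ($b{\left(J \right)} = \left(6 - 10\right) + J = -4 + J$)
$b{\left(-11 \right)} n{\left(10^{2},196 \right)} = \left(-4 - 11\right) \left(- 49 \cdot 10^{2} + 5 \cdot 196\right) = - 15 \left(\left(-49\right) 100 + 980\right) = - 15 \left(-4900 + 980\right) = \left(-15\right) \left(-3920\right) = 58800$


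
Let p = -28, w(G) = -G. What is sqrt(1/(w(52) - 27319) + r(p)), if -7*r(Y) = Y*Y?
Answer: 3*I*sqrt(9323027907)/27371 ≈ 10.583*I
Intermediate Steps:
r(Y) = -Y**2/7 (r(Y) = -Y*Y/7 = -Y**2/7)
sqrt(1/(w(52) - 27319) + r(p)) = sqrt(1/(-1*52 - 27319) - 1/7*(-28)**2) = sqrt(1/(-52 - 27319) - 1/7*784) = sqrt(1/(-27371) - 112) = sqrt(-1/27371 - 112) = sqrt(-3065553/27371) = 3*I*sqrt(9323027907)/27371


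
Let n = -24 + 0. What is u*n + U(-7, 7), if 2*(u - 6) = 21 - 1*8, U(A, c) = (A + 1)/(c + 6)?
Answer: -3906/13 ≈ -300.46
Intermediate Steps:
U(A, c) = (1 + A)/(6 + c)
n = -24
u = 25/2 (u = 6 + (21 - 1*8)/2 = 6 + (21 - 8)/2 = 6 + (½)*13 = 6 + 13/2 = 25/2 ≈ 12.500)
u*n + U(-7, 7) = (25/2)*(-24) + (1 - 7)/(6 + 7) = -300 - 6/13 = -3906/13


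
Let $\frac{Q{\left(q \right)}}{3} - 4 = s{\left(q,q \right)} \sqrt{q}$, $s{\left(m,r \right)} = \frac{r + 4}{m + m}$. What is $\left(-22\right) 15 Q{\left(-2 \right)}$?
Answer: $-3960 + 495 i \sqrt{2} \approx -3960.0 + 700.04 i$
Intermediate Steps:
$s{\left(m,r \right)} = \frac{4 + r}{2 m}$
$Q{\left(q \right)} = 12 + \frac{3 \left(4 + q\right)}{2 \sqrt{q}}$ ($Q{\left(q \right)} = 12 + 3 \frac{4 + q}{2 q} \sqrt{q} = 12 + 3 \frac{4 + q}{2 \sqrt{q}} = 12 + \frac{3 \left(4 + q\right)}{2 \sqrt{q}}$)
$\left(-22\right) 15 Q{\left(-2 \right)} = \left(-22\right) 15 \left(12 + \frac{6}{i \sqrt{2}} + \frac{3 \sqrt{-2}}{2}\right) = - 330 \left(12 + 6 \left(- \frac{i \sqrt{2}}{2}\right) + \frac{3 i \sqrt{2}}{2}\right) = - 330 \left(12 - 3 i \sqrt{2} + \frac{3 i \sqrt{2}}{2}\right) = - 330 \left(12 - \frac{3 i \sqrt{2}}{2}\right) = -3960 + 495 i \sqrt{2}$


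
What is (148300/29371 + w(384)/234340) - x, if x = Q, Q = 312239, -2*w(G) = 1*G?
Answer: -537260971482673/1720700035 ≈ -3.1223e+5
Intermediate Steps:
w(G) = -G/2
x = 312239
(148300/29371 + w(384)/234340) - x = (148300/29371 - ½*384/234340) - 1*312239 = (148300*(1/29371) - 192*1/234340) - 312239 = (148300/29371 - 48/58585) - 312239 = 8686745692/1720700035 - 312239 = -537260971482673/1720700035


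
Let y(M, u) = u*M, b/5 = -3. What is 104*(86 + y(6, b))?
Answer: -416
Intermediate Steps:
b = -15 (b = 5*(-3) = -15)
y(M, u) = M*u
104*(86 + y(6, b)) = 104*(86 + 6*(-15)) = 104*(86 - 90) = 104*(-4) = -416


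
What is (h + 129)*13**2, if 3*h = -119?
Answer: 45292/3 ≈ 15097.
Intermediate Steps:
h = -119/3 (h = (1/3)*(-119) = -119/3 ≈ -39.667)
(h + 129)*13**2 = (-119/3 + 129)*13**2 = (268/3)*169 = 45292/3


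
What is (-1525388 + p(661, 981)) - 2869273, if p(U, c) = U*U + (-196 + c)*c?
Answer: -3187655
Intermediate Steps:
p(U, c) = U² + c*(-196 + c)
(-1525388 + p(661, 981)) - 2869273 = (-1525388 + (661² + 981² - 196*981)) - 2869273 = (-1525388 + (436921 + 962361 - 192276)) - 2869273 = (-1525388 + 1207006) - 2869273 = -318382 - 2869273 = -3187655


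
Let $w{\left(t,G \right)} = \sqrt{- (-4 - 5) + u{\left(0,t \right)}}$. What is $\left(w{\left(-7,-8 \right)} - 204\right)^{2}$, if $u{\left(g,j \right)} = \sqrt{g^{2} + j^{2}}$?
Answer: $40000$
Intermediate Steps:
$w{\left(t,G \right)} = \sqrt{9 + \sqrt{t^{2}}}$ ($w{\left(t,G \right)} = \sqrt{- (-4 - 5) + \sqrt{0^{2} + t^{2}}} = \sqrt{\left(-1\right) \left(-9\right) + \sqrt{0 + t^{2}}} = \sqrt{9 + \sqrt{t^{2}}}$)
$\left(w{\left(-7,-8 \right)} - 204\right)^{2} = \left(\sqrt{9 + \sqrt{\left(-7\right)^{2}}} - 204\right)^{2} = \left(\sqrt{9 + \sqrt{49}} - 204\right)^{2} = \left(\sqrt{9 + 7} - 204\right)^{2} = \left(\sqrt{16} - 204\right)^{2} = \left(4 - 204\right)^{2} = \left(-200\right)^{2} = 40000$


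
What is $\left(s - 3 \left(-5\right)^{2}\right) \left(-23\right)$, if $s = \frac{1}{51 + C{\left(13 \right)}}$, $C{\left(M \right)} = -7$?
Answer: $\frac{75877}{44} \approx 1724.5$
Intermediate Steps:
$s = \frac{1}{44}$ ($s = \frac{1}{51 - 7} = \frac{1}{44} \approx 0.022727$)
$\left(s - 3 \left(-5\right)^{2}\right) \left(-23\right) = \left(\frac{1}{44} - 3 \left(-5\right)^{2}\right) \left(-23\right) = \left(\frac{1}{44} - 75\right) \left(-23\right) = \left(- \frac{3299}{44}\right) \left(-23\right) = \frac{75877}{44}$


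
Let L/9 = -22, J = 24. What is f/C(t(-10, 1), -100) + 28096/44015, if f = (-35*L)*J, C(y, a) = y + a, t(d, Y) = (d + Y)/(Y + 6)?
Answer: -51224103536/31206635 ≈ -1641.4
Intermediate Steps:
t(d, Y) = (Y + d)/(6 + Y)
C(y, a) = a + y
L = -198 (L = 9*(-22) = -198)
f = 166320 (f = -35*(-198)*24 = 6930*24 = 166320)
f/C(t(-10, 1), -100) + 28096/44015 = 166320/(-100 + (1 - 10)/(6 + 1)) + 28096/44015 = 166320/(-100 - 9/7) + 28096*(1/44015) = 166320/(-100 + (⅐)*(-9)) + 28096/44015 = 166320/(-100 - 9/7) + 28096/44015 = 166320/(-709/7) + 28096/44015 = 166320*(-7/709) + 28096/44015 = -1164240/709 + 28096/44015 = -51224103536/31206635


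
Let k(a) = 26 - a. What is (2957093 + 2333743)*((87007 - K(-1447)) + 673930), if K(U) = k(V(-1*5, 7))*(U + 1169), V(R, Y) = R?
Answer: 4071589297980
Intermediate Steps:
K(U) = 36239 + 31*U (K(U) = (26 - (-1)*5)*(U + 1169) = (26 - 1*(-5))*(1169 + U) = (26 + 5)*(1169 + U) = 31*(1169 + U) = 36239 + 31*U)
(2957093 + 2333743)*((87007 - K(-1447)) + 673930) = (2957093 + 2333743)*((87007 - (36239 + 31*(-1447))) + 673930) = 5290836*((87007 - (36239 - 44857)) + 673930) = 5290836*((87007 - 1*(-8618)) + 673930) = 5290836*((87007 + 8618) + 673930) = 5290836*(95625 + 673930) = 5290836*769555 = 4071589297980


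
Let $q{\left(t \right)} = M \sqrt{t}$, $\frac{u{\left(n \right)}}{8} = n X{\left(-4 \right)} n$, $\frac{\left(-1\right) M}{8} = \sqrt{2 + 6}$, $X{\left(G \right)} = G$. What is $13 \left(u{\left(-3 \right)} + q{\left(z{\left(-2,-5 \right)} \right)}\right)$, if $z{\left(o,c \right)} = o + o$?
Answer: $-3744 - 416 i \sqrt{2} \approx -3744.0 - 588.31 i$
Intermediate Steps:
$M = - 16 \sqrt{2}$ ($M = - 8 \sqrt{2 + 6} = - 8 \sqrt{8} = - 8 \cdot 2 \sqrt{2} = - 16 \sqrt{2} \approx -22.627$)
$u{\left(n \right)} = - 32 n^{2}$ ($u{\left(n \right)} = 8 n \left(-4\right) n = 8 - 4 n n = 8 \left(- 4 n^{2}\right) = - 32 n^{2}$)
$z{\left(o,c \right)} = 2 o$
$q{\left(t \right)} = - 16 \sqrt{2} \sqrt{t}$
$13 \left(u{\left(-3 \right)} + q{\left(z{\left(-2,-5 \right)} \right)}\right) = 13 \left(- 32 \left(-3\right)^{2} - 16 \sqrt{2} \sqrt{2 \left(-2\right)}\right) = 13 \left(\left(-32\right) 9 - 16 \sqrt{2} \sqrt{-4}\right) = 13 \left(-288 - 16 \sqrt{2} \cdot 2 i\right) = 13 \left(-288 - 32 i \sqrt{2}\right) = -3744 - 416 i \sqrt{2}$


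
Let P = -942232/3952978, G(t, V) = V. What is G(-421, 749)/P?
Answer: -1480390261/471116 ≈ -3142.3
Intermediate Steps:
P = -471116/1976489 (P = -942232*1/3952978 = -471116/1976489 ≈ -0.23836)
G(-421, 749)/P = 749/(-471116/1976489) = 749*(-1976489/471116) = -1480390261/471116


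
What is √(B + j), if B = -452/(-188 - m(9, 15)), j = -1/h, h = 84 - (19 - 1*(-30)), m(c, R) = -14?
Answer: √23821035/3045 ≈ 1.6028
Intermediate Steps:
h = 35 (h = 84 - (19 + 30) = 84 - 1*49 = 84 - 49 = 35)
j = -1/35 ≈ -0.028571
B = 226/87 (B = -452/(-188 - 1*(-14)) = -452/(-188 + 14) = -452/(-174) = -452*(-1/174) = 226/87 ≈ 2.5977)
√(B + j) = √(226/87 - 1/35) = √(7823/3045) = √23821035/3045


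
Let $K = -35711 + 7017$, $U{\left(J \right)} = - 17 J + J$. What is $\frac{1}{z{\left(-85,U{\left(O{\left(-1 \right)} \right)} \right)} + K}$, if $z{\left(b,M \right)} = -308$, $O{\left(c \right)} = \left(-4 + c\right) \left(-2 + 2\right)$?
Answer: $- \frac{1}{29002} \approx -3.448 \cdot 10^{-5}$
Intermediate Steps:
$O{\left(c \right)} = 0$ ($O{\left(c \right)} = \left(-4 + c\right) 0 = 0$)
$U{\left(J \right)} = - 16 J$
$K = -28694$
$\frac{1}{z{\left(-85,U{\left(O{\left(-1 \right)} \right)} \right)} + K} = \frac{1}{-308 - 28694} = \frac{1}{-29002} = - \frac{1}{29002}$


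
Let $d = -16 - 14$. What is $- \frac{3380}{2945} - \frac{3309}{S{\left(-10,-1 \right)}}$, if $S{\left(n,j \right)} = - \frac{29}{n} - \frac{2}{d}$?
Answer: $- \frac{58530194}{52421} \approx -1116.5$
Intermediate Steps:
$d = -30$
$S{\left(n,j \right)} = \frac{1}{15} - \frac{29}{n}$ ($S{\left(n,j \right)} = - \frac{29}{n} - \frac{2}{-30} = - \frac{29}{n} - - \frac{1}{15} = - \frac{29}{n} + \frac{1}{15} = \frac{1}{15} - \frac{29}{n}$)
$- \frac{3380}{2945} - \frac{3309}{S{\left(-10,-1 \right)}} = - \frac{3380}{2945} - \frac{3309}{\frac{1}{15} \frac{1}{-10} \left(-435 - 10\right)} = \left(-3380\right) \frac{1}{2945} - \frac{3309}{\frac{1}{15} \left(- \frac{1}{10}\right) \left(-445\right)} = - \frac{676}{589} - \frac{3309}{\frac{89}{30}} = - \frac{676}{589} - \frac{99270}{89} = - \frac{58530194}{52421}$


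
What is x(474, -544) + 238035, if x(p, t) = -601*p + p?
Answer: -46365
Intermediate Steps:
x(p, t) = -600*p
x(474, -544) + 238035 = -600*474 + 238035 = -284400 + 238035 = -46365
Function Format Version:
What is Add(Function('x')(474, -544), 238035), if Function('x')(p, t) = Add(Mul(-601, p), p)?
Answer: -46365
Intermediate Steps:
Function('x')(p, t) = Mul(-600, p)
Add(Function('x')(474, -544), 238035) = Add(Mul(-600, 474), 238035) = Add(-284400, 238035) = -46365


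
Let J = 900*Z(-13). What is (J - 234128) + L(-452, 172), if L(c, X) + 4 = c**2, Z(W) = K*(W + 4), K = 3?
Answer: -54128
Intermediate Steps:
Z(W) = 12 + 3*W (Z(W) = 3*(W + 4) = 3*(4 + W) = 12 + 3*W)
J = -24300 (J = 900*(12 + 3*(-13)) = 900*(12 - 39) = 900*(-27) = -24300)
L(c, X) = -4 + c**2
(J - 234128) + L(-452, 172) = (-24300 - 234128) + (-4 + (-452)**2) = -258428 + (-4 + 204304) = -258428 + 204300 = -54128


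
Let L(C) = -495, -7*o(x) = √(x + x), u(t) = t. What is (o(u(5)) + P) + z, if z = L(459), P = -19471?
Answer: -19966 - √10/7 ≈ -19966.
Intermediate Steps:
o(x) = -√2*√x/7 (o(x) = -√(x + x)/7 = -√2*√x/7)
z = -495
(o(u(5)) + P) + z = (-√2*√5/7 - 19471) - 495 = (-√10/7 - 19471) - 495 = (-19471 - √10/7) - 495 = -19966 - √10/7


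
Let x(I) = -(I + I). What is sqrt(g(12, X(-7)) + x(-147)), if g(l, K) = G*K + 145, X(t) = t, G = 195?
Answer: I*sqrt(926) ≈ 30.43*I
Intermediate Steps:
x(I) = -2*I
g(l, K) = 145 + 195*K (g(l, K) = 195*K + 145 = 145 + 195*K)
sqrt(g(12, X(-7)) + x(-147)) = sqrt((145 + 195*(-7)) - 2*(-147)) = sqrt((145 - 1365) + 294) = sqrt(-1220 + 294) = sqrt(-926) = I*sqrt(926)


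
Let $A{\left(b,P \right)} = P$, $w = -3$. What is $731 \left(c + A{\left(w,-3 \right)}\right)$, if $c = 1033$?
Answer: $752930$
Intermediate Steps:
$731 \left(c + A{\left(w,-3 \right)}\right) = 731 \left(1033 - 3\right) = 731 \cdot 1030 = 752930$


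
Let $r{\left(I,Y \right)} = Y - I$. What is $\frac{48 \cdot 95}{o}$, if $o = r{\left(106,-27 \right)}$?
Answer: $- \frac{240}{7} \approx -34.286$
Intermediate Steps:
$o = -133$ ($o = -27 - 106 = -133$)
$\frac{48 \cdot 95}{o} = \frac{48 \cdot 95}{-133} = 4560 \left(- \frac{1}{133}\right) = - \frac{240}{7}$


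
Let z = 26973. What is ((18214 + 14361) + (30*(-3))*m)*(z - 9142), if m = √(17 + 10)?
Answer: 580844825 - 4814370*√3 ≈ 5.7251e+8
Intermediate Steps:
m = 3*√3 (m = √27 = 3*√3 ≈ 5.1962)
((18214 + 14361) + (30*(-3))*m)*(z - 9142) = ((18214 + 14361) + (30*(-3))*(3*√3))*(26973 - 9142) = (32575 - 270*√3)*17831 = 580844825 - 4814370*√3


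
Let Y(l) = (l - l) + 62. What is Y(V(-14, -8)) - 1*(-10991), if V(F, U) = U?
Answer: 11053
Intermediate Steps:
Y(l) = 62 (Y(l) = 0 + 62 = 62)
Y(V(-14, -8)) - 1*(-10991) = 62 - 1*(-10991) = 62 + 10991 = 11053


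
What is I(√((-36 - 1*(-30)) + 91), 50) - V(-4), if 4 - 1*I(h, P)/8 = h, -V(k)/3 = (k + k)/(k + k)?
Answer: 35 - 8*√85 ≈ -38.756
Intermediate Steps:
V(k) = -3 (V(k) = -3*(k + k)/(k + k) = -3*2*k/(2*k) = -3*2*k*1/(2*k) = -3*1 = -3)
I(h, P) = 32 - 8*h
I(√((-36 - 1*(-30)) + 91), 50) - V(-4) = (32 - 8*√((-36 - 1*(-30)) + 91)) - 1*(-3) = (32 - 8*√((-36 + 30) + 91)) + 3 = (32 - 8*√(-6 + 91)) + 3 = (32 - 8*√85) + 3 = 35 - 8*√85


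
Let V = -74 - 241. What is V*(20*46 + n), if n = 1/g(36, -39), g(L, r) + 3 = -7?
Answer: -579537/2 ≈ -2.8977e+5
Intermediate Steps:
g(L, r) = -10 (g(L, r) = -3 - 7 = -10)
n = -⅒ (n = 1/(-10) = -⅒ ≈ -0.10000)
V = -315
V*(20*46 + n) = -315*(20*46 - ⅒) = -315*(920 - ⅒) = -315*9199/10 = -579537/2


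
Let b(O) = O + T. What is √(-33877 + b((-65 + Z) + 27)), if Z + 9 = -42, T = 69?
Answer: I*√33897 ≈ 184.11*I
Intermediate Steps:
Z = -51 (Z = -9 - 42 = -51)
b(O) = 69 + O (b(O) = O + 69 = 69 + O)
√(-33877 + b((-65 + Z) + 27)) = √(-33877 + (69 + ((-65 - 51) + 27))) = √(-33877 + (69 + (-116 + 27))) = √(-33877 + (69 - 89)) = √(-33877 - 20) = √(-33897) = I*√33897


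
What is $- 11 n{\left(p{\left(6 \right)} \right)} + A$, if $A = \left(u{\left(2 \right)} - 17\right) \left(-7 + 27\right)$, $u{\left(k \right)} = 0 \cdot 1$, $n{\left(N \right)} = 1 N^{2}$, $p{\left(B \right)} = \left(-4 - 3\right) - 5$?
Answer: $-1924$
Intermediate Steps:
$p{\left(B \right)} = -12$ ($p{\left(B \right)} = -7 - 5 = -12$)
$n{\left(N \right)} = N^{2}$
$u{\left(k \right)} = 0$
$A = -340$ ($A = \left(0 - 17\right) \left(-7 + 27\right) = \left(-17\right) 20 = -340$)
$- 11 n{\left(p{\left(6 \right)} \right)} + A = - 11 \left(-12\right)^{2} - 340 = \left(-11\right) 144 - 340 = -1584 - 340 = -1924$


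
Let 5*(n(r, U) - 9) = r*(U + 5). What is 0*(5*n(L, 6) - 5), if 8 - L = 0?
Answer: 0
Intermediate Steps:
L = 8 (L = 8 - 1*0 = 8 + 0 = 8)
n(r, U) = 9 + r*(5 + U)/5 (n(r, U) = 9 + (r*(U + 5))/5 = 9 + (r*(5 + U))/5 = 9 + r*(5 + U)/5)
0*(5*n(L, 6) - 5) = 0*(5*(9 + 8 + (1/5)*6*8) - 5) = 0*(5*(9 + 8 + 48/5) - 5) = 0*(5*(133/5) - 5) = 0*(133 - 5) = 0*128 = 0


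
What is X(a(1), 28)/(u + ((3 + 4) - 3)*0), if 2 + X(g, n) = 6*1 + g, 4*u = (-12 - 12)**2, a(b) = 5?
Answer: 1/16 ≈ 0.062500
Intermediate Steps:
u = 144 (u = (-12 - 12)**2/4 = (1/4)*(-24)**2 = (1/4)*576 = 144)
X(g, n) = 4 + g (X(g, n) = -2 + (6*1 + g) = -2 + (6 + g) = 4 + g)
X(a(1), 28)/(u + ((3 + 4) - 3)*0) = (4 + 5)/(144 + ((3 + 4) - 3)*0) = 9/(144 + (7 - 3)*0) = 9/(144 + 4*0) = 9/(144 + 0) = 9/144 = (1/144)*9 = 1/16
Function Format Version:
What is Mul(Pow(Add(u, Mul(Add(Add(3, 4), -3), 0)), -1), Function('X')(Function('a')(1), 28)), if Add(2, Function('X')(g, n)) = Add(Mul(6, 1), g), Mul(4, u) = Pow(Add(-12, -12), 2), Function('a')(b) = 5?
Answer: Rational(1, 16) ≈ 0.062500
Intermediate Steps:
u = 144 (u = Mul(Rational(1, 4), Pow(Add(-12, -12), 2)) = Mul(Rational(1, 4), Pow(-24, 2)) = Mul(Rational(1, 4), 576) = 144)
Function('X')(g, n) = Add(4, g) (Function('X')(g, n) = Add(-2, Add(Mul(6, 1), g)) = Add(-2, Add(6, g)) = Add(4, g))
Mul(Pow(Add(u, Mul(Add(Add(3, 4), -3), 0)), -1), Function('X')(Function('a')(1), 28)) = Mul(Pow(Add(144, Mul(Add(Add(3, 4), -3), 0)), -1), Add(4, 5)) = Mul(Pow(Add(144, Mul(Add(7, -3), 0)), -1), 9) = Mul(Pow(Add(144, Mul(4, 0)), -1), 9) = Mul(Pow(Add(144, 0), -1), 9) = Mul(Pow(144, -1), 9) = Mul(Rational(1, 144), 9) = Rational(1, 16)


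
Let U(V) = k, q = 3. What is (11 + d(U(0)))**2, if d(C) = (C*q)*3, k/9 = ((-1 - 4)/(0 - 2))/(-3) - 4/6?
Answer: 48841/4 ≈ 12210.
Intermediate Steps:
k = -27/2 (k = 9*(((-1 - 4)/(0 - 2))/(-3) - 4/6) = 9*(-5/(-2)*(-1/3) - 4*1/6) = 9*(-5*(-1/2)*(-1/3) - 2/3) = 9*((5/2)*(-1/3) - 2/3) = 9*(-5/6 - 2/3) = 9*(-3/2) = -27/2 ≈ -13.500)
U(V) = -27/2
d(C) = 9*C (d(C) = (C*3)*3 = (3*C)*3 = 9*C)
(11 + d(U(0)))**2 = (11 + 9*(-27/2))**2 = (11 - 243/2)**2 = (-221/2)**2 = 48841/4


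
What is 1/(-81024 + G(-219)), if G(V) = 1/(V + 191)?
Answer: -28/2268673 ≈ -1.2342e-5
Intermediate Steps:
G(V) = 1/(191 + V)
1/(-81024 + G(-219)) = 1/(-81024 + 1/(191 - 219)) = 1/(-81024 + 1/(-28)) = 1/(-81024 - 1/28) = 1/(-2268673/28) = -28/2268673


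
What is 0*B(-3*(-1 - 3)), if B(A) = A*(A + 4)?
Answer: 0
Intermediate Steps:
B(A) = A*(4 + A)
0*B(-3*(-1 - 3)) = 0*((-3*(-1 - 3))*(4 - 3*(-1 - 3))) = 0*((-3*(-4))*(4 - 3*(-4))) = 0*(12*(4 + 12)) = 0*(12*16) = 0*192 = 0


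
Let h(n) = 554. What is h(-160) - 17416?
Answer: -16862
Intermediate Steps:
h(-160) - 17416 = 554 - 17416 = -16862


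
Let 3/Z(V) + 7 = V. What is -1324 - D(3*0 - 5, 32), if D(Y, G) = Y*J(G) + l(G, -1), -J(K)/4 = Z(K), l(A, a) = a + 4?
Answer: -6647/5 ≈ -1329.4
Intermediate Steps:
l(A, a) = 4 + a
Z(V) = 3/(-7 + V)
J(K) = -12/(-7 + K)
D(Y, G) = 3 - 12*Y/(-7 + G) (D(Y, G) = Y*(-12/(-7 + G)) + (4 - 1) = -12*Y/(-7 + G) + 3 = 3 - 12*Y/(-7 + G))
-1324 - D(3*0 - 5, 32) = -1324 - 3*(-7 + 32 - 4*(3*0 - 5))/(-7 + 32) = -1324 - 3*(-7 + 32 - 4*(0 - 5))/25 = -1324 - 3*(-7 + 32 - 4*(-5))/25 = -1324 - 3*(-7 + 32 + 20)/25 = -1324 - 3*45/25 = -1324 - 1*27/5 = -1324 - 27/5 = -6647/5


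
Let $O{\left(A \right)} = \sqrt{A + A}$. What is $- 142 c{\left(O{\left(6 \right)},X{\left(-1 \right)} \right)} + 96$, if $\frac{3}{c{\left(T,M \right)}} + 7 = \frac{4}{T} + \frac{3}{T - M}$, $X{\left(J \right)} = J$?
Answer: $\frac{1599}{10} + \frac{213 \sqrt{3}}{20} \approx 178.35$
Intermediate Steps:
$O{\left(A \right)} = \sqrt{2} \sqrt{A}$ ($O{\left(A \right)} = \sqrt{2 A} = \sqrt{2} \sqrt{A}$)
$c{\left(T,M \right)} = \frac{3}{-7 + \frac{3}{T - M} + \frac{4}{T}}$ ($c{\left(T,M \right)} = \frac{3}{-7 + \left(\frac{4}{T} + \frac{3}{T - M}\right)} = \frac{3}{-7 + \left(\frac{3}{T - M} + \frac{4}{T}\right)} = \frac{3}{-7 + \frac{3}{T - M} + \frac{4}{T}}$)
$- 142 c{\left(O{\left(6 \right)},X{\left(-1 \right)} \right)} + 96 = - 142 \frac{3 \sqrt{2} \sqrt{6} \left(\sqrt{2} \sqrt{6} - -1\right)}{- 7 \left(\sqrt{2} \sqrt{6}\right)^{2} - -4 + 7 \sqrt{2} \sqrt{6} + 7 \left(-1\right) \sqrt{2} \sqrt{6}} + 96 = - 142 \frac{3 \cdot 2 \sqrt{3} \left(2 \sqrt{3} + 1\right)}{- 7 \left(2 \sqrt{3}\right)^{2} + 4 + 7 \cdot 2 \sqrt{3} + 7 \left(-1\right) 2 \sqrt{3}} + 96 = - 142 \frac{3 \cdot 2 \sqrt{3} \left(1 + 2 \sqrt{3}\right)}{\left(-7\right) 12 + 4 + 14 \sqrt{3} - 14 \sqrt{3}} + 96 = - 142 \frac{3 \cdot 2 \sqrt{3} \left(1 + 2 \sqrt{3}\right)}{-84 + 4 + 14 \sqrt{3} - 14 \sqrt{3}} + 96 = - 142 \frac{3 \cdot 2 \sqrt{3} \left(1 + 2 \sqrt{3}\right)}{-80} + 96 = - 142 \cdot 3 \cdot 2 \sqrt{3} \left(- \frac{1}{80}\right) \left(1 + 2 \sqrt{3}\right) + 96 = - 142 \left(- \frac{3 \sqrt{3} \left(1 + 2 \sqrt{3}\right)}{40}\right) + 96 = \frac{213 \sqrt{3} \left(1 + 2 \sqrt{3}\right)}{20} + 96 = 96 + \frac{213 \sqrt{3} \left(1 + 2 \sqrt{3}\right)}{20}$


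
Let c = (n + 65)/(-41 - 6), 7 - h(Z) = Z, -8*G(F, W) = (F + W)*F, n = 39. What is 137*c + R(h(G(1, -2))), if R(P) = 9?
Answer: -13825/47 ≈ -294.15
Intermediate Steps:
G(F, W) = -F*(F + W)/8 (G(F, W) = -(F + W)*F/8 = -F*(F + W)/8)
h(Z) = 7 - Z
c = -104/47 (c = (39 + 65)/(-41 - 6) = 104/(-47) = 104*(-1/47) = -104/47 ≈ -2.2128)
137*c + R(h(G(1, -2))) = 137*(-104/47) + 9 = -14248/47 + 9 = -13825/47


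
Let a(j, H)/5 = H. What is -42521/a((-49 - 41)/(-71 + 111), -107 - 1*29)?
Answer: 42521/680 ≈ 62.531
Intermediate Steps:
a(j, H) = 5*H
-42521/a((-49 - 41)/(-71 + 111), -107 - 1*29) = -42521*1/(5*(-107 - 1*29)) = -42521*1/(5*(-107 - 29)) = -42521/(5*(-136)) = -42521/(-680) = -42521*(-1/680) = 42521/680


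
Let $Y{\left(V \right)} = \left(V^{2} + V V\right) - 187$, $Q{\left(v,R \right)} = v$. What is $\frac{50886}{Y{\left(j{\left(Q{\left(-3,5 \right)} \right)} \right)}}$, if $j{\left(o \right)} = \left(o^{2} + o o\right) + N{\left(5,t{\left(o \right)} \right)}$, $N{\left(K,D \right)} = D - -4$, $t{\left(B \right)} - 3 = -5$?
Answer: $\frac{50886}{613} \approx 83.011$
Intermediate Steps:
$t{\left(B \right)} = -2$ ($t{\left(B \right)} = 3 - 5 = -2$)
$N{\left(K,D \right)} = 4 + D$ ($N{\left(K,D \right)} = D + 4 = 4 + D$)
$j{\left(o \right)} = 2 + 2 o^{2}$ ($j{\left(o \right)} = \left(o^{2} + o o\right) + \left(4 - 2\right) = \left(o^{2} + o^{2}\right) + 2 = 2 o^{2} + 2 = 2 + 2 o^{2}$)
$Y{\left(V \right)} = -187 + 2 V^{2}$ ($Y{\left(V \right)} = \left(V^{2} + V^{2}\right) - 187 = 2 V^{2} - 187 = -187 + 2 V^{2}$)
$\frac{50886}{Y{\left(j{\left(Q{\left(-3,5 \right)} \right)} \right)}} = \frac{50886}{-187 + 2 \left(2 + 2 \left(-3\right)^{2}\right)^{2}} = \frac{50886}{-187 + 2 \left(2 + 2 \cdot 9\right)^{2}} = \frac{50886}{-187 + 2 \left(2 + 18\right)^{2}} = \frac{50886}{-187 + 2 \cdot 20^{2}} = \frac{50886}{-187 + 2 \cdot 400} = \frac{50886}{-187 + 800} = \frac{50886}{613}$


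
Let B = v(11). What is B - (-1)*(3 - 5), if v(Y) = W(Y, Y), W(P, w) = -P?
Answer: -13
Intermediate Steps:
v(Y) = -Y
B = -11 (B = -1*11 = -11)
B - (-1)*(3 - 5) = -11 - (-1)*(3 - 5) = -11 - (-1)*(-2) = -11 - 1*2 = -11 - 2 = -13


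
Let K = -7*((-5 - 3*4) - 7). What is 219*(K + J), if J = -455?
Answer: -62853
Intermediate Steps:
K = 168 (K = -7*((-5 - 12) - 7) = -7*(-17 - 7) = -7*(-24) = 168)
219*(K + J) = 219*(168 - 455) = 219*(-287) = -62853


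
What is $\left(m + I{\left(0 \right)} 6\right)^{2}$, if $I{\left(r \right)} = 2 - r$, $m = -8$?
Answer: $16$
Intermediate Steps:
$\left(m + I{\left(0 \right)} 6\right)^{2} = \left(-8 + \left(2 - 0\right) 6\right)^{2} = \left(-8 + \left(2 + 0\right) 6\right)^{2} = \left(-8 + 2 \cdot 6\right)^{2} = \left(-8 + 12\right)^{2} = 4^{2} = 16$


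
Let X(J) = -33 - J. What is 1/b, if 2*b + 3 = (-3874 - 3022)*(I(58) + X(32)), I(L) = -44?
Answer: 2/751661 ≈ 2.6608e-6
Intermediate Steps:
b = 751661/2 (b = -3/2 + ((-3874 - 3022)*(-44 + (-33 - 1*32)))/2 = -3/2 + (-6896*(-44 + (-33 - 32)))/2 = -3/2 + (-6896*(-44 - 65))/2 = -3/2 + (-6896*(-109))/2 = -3/2 + (½)*751664 = -3/2 + 375832 = 751661/2 ≈ 3.7583e+5)
1/b = 1/(751661/2) = 2/751661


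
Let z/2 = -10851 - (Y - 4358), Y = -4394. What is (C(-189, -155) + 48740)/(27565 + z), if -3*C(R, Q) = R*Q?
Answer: 38975/23367 ≈ 1.6679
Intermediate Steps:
z = -4198 (z = 2*(-10851 - (-4394 - 4358)) = 2*(-10851 - 1*(-8752)) = 2*(-10851 + 8752) = 2*(-2099) = -4198)
C(R, Q) = -Q*R/3 (C(R, Q) = -R*Q/3 = -Q*R/3)
(C(-189, -155) + 48740)/(27565 + z) = (-1/3*(-155)*(-189) + 48740)/(27565 - 4198) = (-9765 + 48740)/23367 = 38975*(1/23367) = 38975/23367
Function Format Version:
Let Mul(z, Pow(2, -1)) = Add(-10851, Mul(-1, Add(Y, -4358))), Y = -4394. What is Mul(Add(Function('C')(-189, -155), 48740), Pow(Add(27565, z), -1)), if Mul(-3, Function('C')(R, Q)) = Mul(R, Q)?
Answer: Rational(38975, 23367) ≈ 1.6679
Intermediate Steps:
z = -4198 (z = Mul(2, Add(-10851, Mul(-1, Add(-4394, -4358)))) = Mul(2, Add(-10851, Mul(-1, -8752))) = Mul(2, Add(-10851, 8752)) = Mul(2, -2099) = -4198)
Function('C')(R, Q) = Mul(Rational(-1, 3), Q, R) (Function('C')(R, Q) = Mul(Rational(-1, 3), Mul(R, Q)) = Mul(Rational(-1, 3), Mul(Q, R)) = Mul(Rational(-1, 3), Q, R))
Mul(Add(Function('C')(-189, -155), 48740), Pow(Add(27565, z), -1)) = Mul(Add(Mul(Rational(-1, 3), -155, -189), 48740), Pow(Add(27565, -4198), -1)) = Mul(Add(-9765, 48740), Pow(23367, -1)) = Mul(38975, Rational(1, 23367)) = Rational(38975, 23367)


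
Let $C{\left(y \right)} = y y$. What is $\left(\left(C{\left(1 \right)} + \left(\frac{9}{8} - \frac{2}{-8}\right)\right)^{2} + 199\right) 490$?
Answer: $\frac{3208765}{32} \approx 1.0027 \cdot 10^{5}$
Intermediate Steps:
$C{\left(y \right)} = y^{2}$
$\left(\left(C{\left(1 \right)} + \left(\frac{9}{8} - \frac{2}{-8}\right)\right)^{2} + 199\right) 490 = \left(\left(1^{2} + \left(\frac{9}{8} - \frac{2}{-8}\right)\right)^{2} + 199\right) 490 = \left(\left(1 + \left(9 \cdot \frac{1}{8} - - \frac{1}{4}\right)\right)^{2} + 199\right) 490 = \left(\left(1 + \left(\frac{9}{8} + \frac{1}{4}\right)\right)^{2} + 199\right) 490 = \left(\left(1 + \frac{11}{8}\right)^{2} + 199\right) 490 = \left(\left(\frac{19}{8}\right)^{2} + 199\right) 490 = \left(\frac{361}{64} + 199\right) 490 = \frac{13097}{64} \cdot 490 = \frac{3208765}{32}$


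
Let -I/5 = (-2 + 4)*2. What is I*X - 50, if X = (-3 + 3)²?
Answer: -50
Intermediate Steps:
X = 0 (X = 0² = 0)
I = -20 (I = -5*(-2 + 4)*2 = -10*2 = -5*4 = -20)
I*X - 50 = -20*0 - 50 = 0 - 50 = -50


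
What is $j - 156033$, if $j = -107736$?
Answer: $-263769$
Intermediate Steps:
$j - 156033 = -107736 - 156033 = -263769$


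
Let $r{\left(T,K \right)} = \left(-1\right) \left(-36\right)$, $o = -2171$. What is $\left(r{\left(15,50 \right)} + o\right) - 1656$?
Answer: $-3791$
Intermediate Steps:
$r{\left(T,K \right)} = 36$
$\left(r{\left(15,50 \right)} + o\right) - 1656 = \left(36 - 2171\right) - 1656 = -2135 - 1656 = -3791$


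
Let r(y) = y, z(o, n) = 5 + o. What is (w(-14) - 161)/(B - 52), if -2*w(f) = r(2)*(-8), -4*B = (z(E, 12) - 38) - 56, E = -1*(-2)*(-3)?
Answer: 612/113 ≈ 5.4159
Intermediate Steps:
E = -6 (E = 2*(-3) = -6)
B = 95/4 (B = -(((5 - 6) - 38) - 56)/4 = -((-1 - 38) - 56)/4 = -(-39 - 56)/4 = -1/4*(-95) = 95/4 ≈ 23.750)
w(f) = 8 (w(f) = -(-8) = -1/2*(-16) = 8)
(w(-14) - 161)/(B - 52) = (8 - 161)/(95/4 - 52) = -153/(-113/4) = -153*(-4/113) = 612/113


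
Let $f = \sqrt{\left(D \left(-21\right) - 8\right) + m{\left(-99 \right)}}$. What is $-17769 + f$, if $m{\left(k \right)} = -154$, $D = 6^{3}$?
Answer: $-17769 + 9 i \sqrt{58} \approx -17769.0 + 68.542 i$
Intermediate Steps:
$D = 216$
$f = 9 i \sqrt{58}$ ($f = \sqrt{\left(216 \left(-21\right) - 8\right) - 154} = \sqrt{\left(-4536 - 8\right) - 154} = \sqrt{-4544 - 154} = \sqrt{-4698} = 9 i \sqrt{58} \approx 68.542 i$)
$-17769 + f = -17769 + 9 i \sqrt{58}$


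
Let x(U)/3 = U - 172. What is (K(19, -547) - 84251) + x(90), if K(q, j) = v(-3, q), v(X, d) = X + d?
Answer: -84481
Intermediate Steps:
x(U) = -516 + 3*U (x(U) = 3*(U - 172) = 3*(-172 + U) = -516 + 3*U)
K(q, j) = -3 + q
(K(19, -547) - 84251) + x(90) = ((-3 + 19) - 84251) + (-516 + 3*90) = (16 - 84251) + (-516 + 270) = -84235 - 246 = -84481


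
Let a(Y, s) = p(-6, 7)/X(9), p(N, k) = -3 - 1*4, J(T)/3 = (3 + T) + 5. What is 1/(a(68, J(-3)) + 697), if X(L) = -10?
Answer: 10/6977 ≈ 0.0014333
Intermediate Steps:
J(T) = 24 + 3*T (J(T) = 3*((3 + T) + 5) = 3*(8 + T) = 24 + 3*T)
p(N, k) = -7 (p(N, k) = -3 - 4 = -7)
a(Y, s) = 7/10 (a(Y, s) = -7/(-10) = -7*(-⅒) = 7/10)
1/(a(68, J(-3)) + 697) = 1/(7/10 + 697) = 1/(6977/10) = 10/6977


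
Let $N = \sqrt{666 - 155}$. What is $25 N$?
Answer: $25 \sqrt{511} \approx 565.13$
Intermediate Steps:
$N = \sqrt{511} \approx 22.605$
$25 N = 25 \sqrt{511}$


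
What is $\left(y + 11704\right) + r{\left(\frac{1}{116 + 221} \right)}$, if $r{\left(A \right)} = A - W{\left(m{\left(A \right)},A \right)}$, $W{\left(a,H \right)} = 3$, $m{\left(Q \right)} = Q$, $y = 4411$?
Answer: $\frac{5429745}{337} \approx 16112.0$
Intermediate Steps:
$r{\left(A \right)} = -3 + A$ ($r{\left(A \right)} = A - 3 = -3 + A$)
$\left(y + 11704\right) + r{\left(\frac{1}{116 + 221} \right)} = \left(4411 + 11704\right) - \left(3 - \frac{1}{116 + 221}\right) = 16115 - \left(3 - \frac{1}{337}\right) = 16115 + \left(-3 + \frac{1}{337}\right) = 16115 - \frac{1010}{337} = \frac{5429745}{337}$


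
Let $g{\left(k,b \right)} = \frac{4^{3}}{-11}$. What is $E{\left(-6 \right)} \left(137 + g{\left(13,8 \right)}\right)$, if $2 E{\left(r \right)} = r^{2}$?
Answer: $\frac{25974}{11} \approx 2361.3$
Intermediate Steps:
$g{\left(k,b \right)} = - \frac{64}{11}$ ($g{\left(k,b \right)} = 64 \left(- \frac{1}{11}\right) = - \frac{64}{11}$)
$E{\left(r \right)} = \frac{r^{2}}{2}$
$E{\left(-6 \right)} \left(137 + g{\left(13,8 \right)}\right) = \frac{\left(-6\right)^{2}}{2} \left(137 - \frac{64}{11}\right) = \frac{1}{2} \cdot 36 \cdot \frac{1443}{11} = 18 \cdot \frac{1443}{11} = \frac{25974}{11}$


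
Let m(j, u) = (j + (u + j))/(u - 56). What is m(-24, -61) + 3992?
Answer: 467173/117 ≈ 3992.9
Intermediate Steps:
m(j, u) = (u + 2*j)/(-56 + u) (m(j, u) = (j + (j + u))/(-56 + u) = (u + 2*j)/(-56 + u))
m(-24, -61) + 3992 = (-61 + 2*(-24))/(-56 - 61) + 3992 = (-61 - 48)/(-117) + 3992 = -1/117*(-109) + 3992 = 109/117 + 3992 = 467173/117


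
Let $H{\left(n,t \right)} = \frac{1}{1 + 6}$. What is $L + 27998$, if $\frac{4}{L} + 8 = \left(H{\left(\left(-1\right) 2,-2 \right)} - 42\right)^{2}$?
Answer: $\frac{2392625282}{85457} \approx 27998.0$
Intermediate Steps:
$H{\left(n,t \right)} = \frac{1}{7}$
$L = \frac{196}{85457}$ ($L = \frac{4}{-8 + \left(\frac{1}{7} - 42\right)^{2}} = \frac{4}{-8 + \left(- \frac{293}{7}\right)^{2}} = \frac{4}{-8 + \frac{85849}{49}} = \frac{4}{\frac{85457}{49}} = 4 \cdot \frac{49}{85457} = \frac{196}{85457} \approx 0.0022935$)
$L + 27998 = \frac{196}{85457} + 27998 = \frac{2392625282}{85457}$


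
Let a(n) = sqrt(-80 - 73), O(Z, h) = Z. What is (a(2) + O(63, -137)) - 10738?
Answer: -10675 + 3*I*sqrt(17) ≈ -10675.0 + 12.369*I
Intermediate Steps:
a(n) = 3*I*sqrt(17) (a(n) = sqrt(-153) = 3*I*sqrt(17))
(a(2) + O(63, -137)) - 10738 = (3*I*sqrt(17) + 63) - 10738 = (63 + 3*I*sqrt(17)) - 10738 = -10675 + 3*I*sqrt(17)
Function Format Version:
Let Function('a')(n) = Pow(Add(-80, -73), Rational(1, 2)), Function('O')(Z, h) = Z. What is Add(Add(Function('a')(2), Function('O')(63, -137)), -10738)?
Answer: Add(-10675, Mul(3, I, Pow(17, Rational(1, 2)))) ≈ Add(-10675., Mul(12.369, I))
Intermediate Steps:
Function('a')(n) = Mul(3, I, Pow(17, Rational(1, 2))) (Function('a')(n) = Pow(-153, Rational(1, 2)) = Mul(3, I, Pow(17, Rational(1, 2))))
Add(Add(Function('a')(2), Function('O')(63, -137)), -10738) = Add(Add(Mul(3, I, Pow(17, Rational(1, 2))), 63), -10738) = Add(Add(63, Mul(3, I, Pow(17, Rational(1, 2)))), -10738) = Add(-10675, Mul(3, I, Pow(17, Rational(1, 2))))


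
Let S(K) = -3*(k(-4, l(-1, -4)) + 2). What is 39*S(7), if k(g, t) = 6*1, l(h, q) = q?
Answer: -936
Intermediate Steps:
k(g, t) = 6
S(K) = -24 (S(K) = -3*(6 + 2) = -3*8 = -24)
39*S(7) = 39*(-24) = -936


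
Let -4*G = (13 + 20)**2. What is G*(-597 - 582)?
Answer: 1283931/4 ≈ 3.2098e+5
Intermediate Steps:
G = -1089/4 (G = -(13 + 20)**2/4 = -1/4*33**2 = -1/4*1089 = -1089/4 ≈ -272.25)
G*(-597 - 582) = -1089*(-597 - 582)/4 = -1089/4*(-1179) = 1283931/4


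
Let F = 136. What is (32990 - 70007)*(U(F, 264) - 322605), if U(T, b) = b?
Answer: 11932096797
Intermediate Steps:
(32990 - 70007)*(U(F, 264) - 322605) = (32990 - 70007)*(264 - 322605) = -37017*(-322341) = 11932096797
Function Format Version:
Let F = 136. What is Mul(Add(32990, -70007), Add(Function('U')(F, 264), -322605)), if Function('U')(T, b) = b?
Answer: 11932096797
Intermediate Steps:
Mul(Add(32990, -70007), Add(Function('U')(F, 264), -322605)) = Mul(Add(32990, -70007), Add(264, -322605)) = Mul(-37017, -322341) = 11932096797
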